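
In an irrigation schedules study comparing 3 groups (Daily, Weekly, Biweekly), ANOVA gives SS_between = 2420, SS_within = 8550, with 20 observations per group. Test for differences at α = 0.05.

df_between = 2, df_within = 57. F = MS_between/MS_within = 1210.0/150.0 = 8.067. F_crit ≈ 3.159. Reject H₀. At least one mean differs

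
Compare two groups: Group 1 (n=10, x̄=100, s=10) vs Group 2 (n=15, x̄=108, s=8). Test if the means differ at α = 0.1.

Pooled sp = 8.84. t = -2.218, df = 23. Critical t = ±1.714. Reject H₀.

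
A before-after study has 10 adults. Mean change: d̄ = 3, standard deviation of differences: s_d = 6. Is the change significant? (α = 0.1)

t = d̄/(s_d/√n) = 3/(6/√10) = 1.581. df = 9, critical t = ±1.833. Fail to reject H₀.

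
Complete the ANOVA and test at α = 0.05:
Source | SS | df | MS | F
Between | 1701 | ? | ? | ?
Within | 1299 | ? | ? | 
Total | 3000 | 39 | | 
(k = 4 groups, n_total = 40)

df_between = 3, df_within = 36. MS_between = 567.0, MS_within = 36.08. F = 15.714, F_crit ≈ 2.866. Reject H₀.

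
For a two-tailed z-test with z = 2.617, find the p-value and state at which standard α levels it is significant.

p = 2·P(Z > |2.617|) = 2·(1 - Φ(2.617)) ≈ 0.0089. Significant at α = 0.1; Significant at α = 0.05; Significant at α = 0.01.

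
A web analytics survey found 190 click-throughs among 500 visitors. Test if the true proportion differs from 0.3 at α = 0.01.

p̂ = 0.38, p₀ = 0.3. z = (p̂ - p₀)/√(p₀(1-p₀)/n) = 3.904. Critical: ±2.576. Reject H₀.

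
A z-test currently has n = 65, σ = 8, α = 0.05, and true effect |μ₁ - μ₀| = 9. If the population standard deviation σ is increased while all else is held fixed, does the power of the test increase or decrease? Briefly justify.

Power decreases: a larger σ inflates the standard error σ/√n, pulling the sampling distribution under H₁ back toward the critical value.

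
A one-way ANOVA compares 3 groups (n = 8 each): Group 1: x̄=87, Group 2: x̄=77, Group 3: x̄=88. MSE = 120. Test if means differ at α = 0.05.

Grand mean = 84.0. SS_between = 592.0, MS_between = 296.0. F = 2.467, F_crit ≈ 3.467. Fail to reject H₀.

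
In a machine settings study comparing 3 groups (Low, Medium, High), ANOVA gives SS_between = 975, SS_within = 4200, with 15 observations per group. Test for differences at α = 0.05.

df_between = 2, df_within = 42. F = MS_between/MS_within = 487.5/100.0 = 4.875. F_crit ≈ 3.22. Reject H₀. At least one mean differs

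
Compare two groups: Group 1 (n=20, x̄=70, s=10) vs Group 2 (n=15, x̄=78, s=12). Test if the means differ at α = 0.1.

Pooled sp = 10.89. t = -2.15, df = 33. Critical t = ±1.692. Reject H₀.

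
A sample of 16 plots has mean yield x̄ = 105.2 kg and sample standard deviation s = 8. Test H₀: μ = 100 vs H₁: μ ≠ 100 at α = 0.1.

t = (x̄ - μ₀)/(s/√n) = (105.2 - 100)/(8/√16) = 2.6. df = 15, critical t = ±1.753. Reject H₀.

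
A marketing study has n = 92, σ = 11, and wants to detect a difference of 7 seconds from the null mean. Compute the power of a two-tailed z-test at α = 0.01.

SE = σ/√n = 11/√92 = 1.147. Non-centrality λ = d/SE = 7/1.147 = 6.104. Power ≈ Φ(λ - z_{α/2}) = Φ(6.104 - 2.576) = Φ(3.528) = 1.0.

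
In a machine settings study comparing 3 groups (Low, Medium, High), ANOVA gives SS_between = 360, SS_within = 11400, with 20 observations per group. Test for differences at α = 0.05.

df_between = 2, df_within = 57. F = MS_between/MS_within = 180.0/200.0 = 0.9. F_crit ≈ 3.159. Fail to reject H₀.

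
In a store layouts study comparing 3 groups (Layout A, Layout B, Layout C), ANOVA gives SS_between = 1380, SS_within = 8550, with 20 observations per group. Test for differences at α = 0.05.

df_between = 2, df_within = 57. F = MS_between/MS_within = 690.0/150.0 = 4.6. F_crit ≈ 3.159. Reject H₀. At least one mean differs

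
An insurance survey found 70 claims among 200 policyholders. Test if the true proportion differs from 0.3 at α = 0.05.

p̂ = 0.35, p₀ = 0.3. z = (p̂ - p₀)/√(p₀(1-p₀)/n) = 1.543. Critical: ±1.96. Fail to reject H₀.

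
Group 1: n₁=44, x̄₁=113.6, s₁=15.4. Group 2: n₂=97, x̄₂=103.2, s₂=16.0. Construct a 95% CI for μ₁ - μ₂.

Difference = 10.4. SE = √(15.4²/44 + 16.0²/97) = 2.834. CI = (4.85, 15.95)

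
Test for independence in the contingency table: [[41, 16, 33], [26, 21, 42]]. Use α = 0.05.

χ² = 5.108. df = 2, critical = 5.991. Fail to reject H₀. No evidence of dependence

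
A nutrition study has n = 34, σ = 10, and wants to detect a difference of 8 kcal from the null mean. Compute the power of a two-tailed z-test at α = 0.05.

SE = σ/√n = 10/√34 = 1.715. Non-centrality λ = d/SE = 8/1.715 = 4.665. Power ≈ Φ(λ - z_{α/2}) = Φ(4.665 - 1.96) = Φ(2.705) = 0.997.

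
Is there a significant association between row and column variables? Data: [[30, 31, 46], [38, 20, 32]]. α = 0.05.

χ² = 4.392. df = 2, critical = 5.991. Fail to reject H₀. No evidence of dependence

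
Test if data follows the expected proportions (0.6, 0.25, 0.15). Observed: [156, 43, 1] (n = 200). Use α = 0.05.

Expected: [120.0, 50.0, 30.0]. χ² = 39.813. df = 2, critical = 5.991. Reject H₀.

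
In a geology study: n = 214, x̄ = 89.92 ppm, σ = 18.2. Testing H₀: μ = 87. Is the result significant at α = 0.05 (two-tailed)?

z = (89.92 - 87)/(18.2/√214) = 2.347. Since |z| > 1.96, significant at α = 0.05.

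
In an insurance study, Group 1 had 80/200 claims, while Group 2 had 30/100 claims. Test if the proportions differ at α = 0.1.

p̂₁ = 0.4, p̂₂ = 0.3, pooled p̂ = 0.367. z = 1.694. Critical: ±1.645. Reject H₀.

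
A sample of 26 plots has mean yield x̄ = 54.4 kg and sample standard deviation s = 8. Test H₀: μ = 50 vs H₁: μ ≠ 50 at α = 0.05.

t = (x̄ - μ₀)/(s/√n) = (54.4 - 50)/(8/√26) = 2.804. df = 25, critical t = ±2.06. Reject H₀.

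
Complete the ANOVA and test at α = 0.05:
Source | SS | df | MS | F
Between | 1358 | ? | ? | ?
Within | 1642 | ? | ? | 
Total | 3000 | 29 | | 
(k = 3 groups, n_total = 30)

df_between = 2, df_within = 27. MS_between = 679.0, MS_within = 60.81. F = 11.165, F_crit ≈ 3.354. Reject H₀.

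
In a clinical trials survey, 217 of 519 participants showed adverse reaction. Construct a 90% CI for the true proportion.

p̂ = 0.418. CI = p̂ ± z*√(p̂(1-p̂)/n) = (0.382, 0.454)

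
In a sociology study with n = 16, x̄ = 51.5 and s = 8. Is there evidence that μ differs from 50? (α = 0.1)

t = (x̄ - μ₀)/(s/√n) = (51.5 - 50)/(8/√16) = 0.75. df = 15, critical t = ±1.753. Fail to reject H₀.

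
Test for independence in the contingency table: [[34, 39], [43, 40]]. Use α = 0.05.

χ² = 0.425. df = 1, critical = 3.841. Fail to reject H₀. No evidence of dependence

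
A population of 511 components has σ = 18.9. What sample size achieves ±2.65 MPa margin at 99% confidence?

Without FPC: n₀ = (2.576×18.9/2.65)² = 337.539. With FPC: n = n₀N/(n₀+N-1) = 203.5 → n = 204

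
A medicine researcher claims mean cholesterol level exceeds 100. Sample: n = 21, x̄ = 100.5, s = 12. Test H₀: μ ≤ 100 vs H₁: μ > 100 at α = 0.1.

t = (100.5 - 100)/(12/√21) = 0.191, df = 20. Critical t = 1.325. Fail to reject H₀.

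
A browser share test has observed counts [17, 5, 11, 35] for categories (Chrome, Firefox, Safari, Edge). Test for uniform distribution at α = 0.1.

Expected = 17 each. χ² = Σ(O-E)²/E = 29.647. df = 3, critical value = 6.251. Reject H₀.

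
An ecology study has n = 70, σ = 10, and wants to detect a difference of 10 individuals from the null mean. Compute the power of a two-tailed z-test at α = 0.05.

SE = σ/√n = 10/√70 = 1.195. Non-centrality λ = d/SE = 10/1.195 = 8.367. Power ≈ Φ(λ - z_{α/2}) = Φ(8.367 - 1.96) = Φ(6.407) = 1.0.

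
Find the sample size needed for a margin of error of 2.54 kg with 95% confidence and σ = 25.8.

n = (z*σ/E)² = (1.96×25.8/2.54)² = 396.4 → n = 397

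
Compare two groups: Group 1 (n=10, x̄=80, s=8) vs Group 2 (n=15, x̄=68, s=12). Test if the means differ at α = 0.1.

Pooled sp = 10.62. t = 2.769, df = 23. Critical t = ±1.714. Reject H₀.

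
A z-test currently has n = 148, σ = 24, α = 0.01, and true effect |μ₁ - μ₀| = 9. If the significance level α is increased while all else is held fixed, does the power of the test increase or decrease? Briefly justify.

Power increases: a larger α lowers the critical value, so more of the H₁ sampling distribution falls in the rejection region.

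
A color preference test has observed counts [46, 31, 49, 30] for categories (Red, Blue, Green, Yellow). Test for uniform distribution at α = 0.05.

Expected = 39 each. χ² = Σ(O-E)²/E = 7.538. df = 3, critical value = 7.815. Fail to reject H₀.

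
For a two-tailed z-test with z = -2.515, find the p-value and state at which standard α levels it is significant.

p = 2·P(Z > |-2.515|) = 2·(1 - Φ(2.515)) ≈ 0.0119. Significant at α = 0.1; Significant at α = 0.05.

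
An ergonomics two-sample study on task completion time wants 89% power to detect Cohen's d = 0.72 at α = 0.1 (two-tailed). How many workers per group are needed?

z_{α/2} = 1.645, z_β = Φ⁻¹(0.89) = 1.227. For medium effect (d = 0.72): n per group = 2(z_{α/2} + z_β)²/d² = 2(1.645 + 1.227)²/0.72² = 31.8 → 32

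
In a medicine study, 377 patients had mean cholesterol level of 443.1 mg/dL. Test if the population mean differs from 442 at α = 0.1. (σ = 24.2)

z = (x̄ - μ₀)/(σ/√n) = (443.1 - 442)/(24.2/√377) = 0.883. Critical value: ±1.645. Since |0.883| ≤ 1.645, Fail to reject H₀.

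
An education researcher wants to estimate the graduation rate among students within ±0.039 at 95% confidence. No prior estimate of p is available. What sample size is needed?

Conservative approach: use p = 0.5 (maximizes p(1-p) = 0.25). n = z²(0.25)/E² = 1.96²×0.25/0.039² = 631.4 → n = 632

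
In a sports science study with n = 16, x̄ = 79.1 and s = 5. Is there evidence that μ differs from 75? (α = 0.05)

t = (x̄ - μ₀)/(s/√n) = (79.1 - 75)/(5/√16) = 3.28. df = 15, critical t = ±2.131. Reject H₀.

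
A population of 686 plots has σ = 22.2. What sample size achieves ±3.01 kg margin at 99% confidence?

Without FPC: n₀ = (2.576×22.2/3.01)² = 360.965. With FPC: n = n₀N/(n₀+N-1) = 236.7 → n = 237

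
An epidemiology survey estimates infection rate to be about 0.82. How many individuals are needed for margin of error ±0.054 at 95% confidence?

n = z²p(1-p)/E² = 1.96²×0.82×0.18/0.054² = 194.5 → n = 195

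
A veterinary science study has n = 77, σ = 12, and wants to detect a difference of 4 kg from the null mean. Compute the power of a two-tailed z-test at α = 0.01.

SE = σ/√n = 12/√77 = 1.368. Non-centrality λ = d/SE = 4/1.368 = 2.925. Power ≈ Φ(λ - z_{α/2}) = Φ(2.925 - 2.576) = Φ(0.349) = 0.636.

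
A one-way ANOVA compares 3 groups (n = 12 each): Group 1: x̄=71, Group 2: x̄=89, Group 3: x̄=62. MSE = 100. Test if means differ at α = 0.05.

Grand mean = 74.0. SS_between = 4536.0, MS_between = 2268.0. F = 22.68, F_crit ≈ 3.285. Reject H₀.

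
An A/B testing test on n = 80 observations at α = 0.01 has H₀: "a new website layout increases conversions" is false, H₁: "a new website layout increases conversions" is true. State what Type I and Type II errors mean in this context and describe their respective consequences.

Type I (false positive): concluding that a new website layout increases conversions when it is not — rolling out a layout that doesn't actually help — wasted engineering effort. Type II (false negative): failing to conclude that a new website layout increases conversions when it is — discarding a layout that would have improved conversions — lost revenue. Which is costlier depends on domain priorities and is a judgement call rather than a statistical fact.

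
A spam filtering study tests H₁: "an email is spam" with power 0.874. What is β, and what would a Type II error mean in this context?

β = 1 - power = 1 - 0.874 = 0.126. A Type II error is failing to reject H₀ when H₀ is false (false negative) — here, failing to conclude that an email is spam when in fact it is true. Consequence: a spam email lands in the inbox.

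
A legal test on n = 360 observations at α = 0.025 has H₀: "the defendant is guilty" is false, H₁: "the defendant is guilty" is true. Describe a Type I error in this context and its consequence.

Type I error: rejecting H₀ when it is true — concluding that the defendant is guilty when in fact it is not. Consequence: convicting an innocent person.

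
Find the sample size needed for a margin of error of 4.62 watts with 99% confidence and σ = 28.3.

n = (z*σ/E)² = (2.576×28.3/4.62)² = 249.0 → n = 249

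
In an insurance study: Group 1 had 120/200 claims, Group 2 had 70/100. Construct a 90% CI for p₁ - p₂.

p̂₁ = 0.6, p̂₂ = 0.7. Difference = -0.1. CI = (-0.194, -0.006)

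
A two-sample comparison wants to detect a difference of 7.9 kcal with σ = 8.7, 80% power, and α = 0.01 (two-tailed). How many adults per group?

n per group = 2(z_α/2 + z_β)²σ²/d² = 2×(2.576 + 0.84)²×8.7²/7.9² = 28.3 → n = 29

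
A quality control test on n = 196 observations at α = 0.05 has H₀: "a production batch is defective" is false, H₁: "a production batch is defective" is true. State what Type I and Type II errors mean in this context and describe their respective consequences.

Type I (false positive): concluding that a production batch is defective when it is not — scrapping a good batch — wasted material and cost for no reason. Type II (false negative): failing to conclude that a production batch is defective when it is — shipping a defective batch — faulty products reach customers. Which is costlier depends on domain priorities and is a judgement call rather than a statistical fact.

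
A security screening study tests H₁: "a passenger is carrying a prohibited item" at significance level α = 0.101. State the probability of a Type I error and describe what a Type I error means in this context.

P(Type I error) = α = 0.101. A Type I error is rejecting H₀ when H₀ is actually true (false positive) — here, concluding that a passenger is carrying a prohibited item when in fact this is not the case. Consequence: detaining an innocent passenger — delay and inconvenience.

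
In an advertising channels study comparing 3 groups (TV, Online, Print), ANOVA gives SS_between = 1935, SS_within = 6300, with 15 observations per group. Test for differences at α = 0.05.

df_between = 2, df_within = 42. F = MS_between/MS_within = 967.5/150.0 = 6.45. F_crit ≈ 3.22. Reject H₀. At least one mean differs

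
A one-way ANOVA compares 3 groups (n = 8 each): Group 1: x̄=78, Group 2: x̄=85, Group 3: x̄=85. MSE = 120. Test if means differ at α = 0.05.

Grand mean = 82.67. SS_between = 261.33, MS_between = 130.67. F = 1.089, F_crit ≈ 3.467. Fail to reject H₀.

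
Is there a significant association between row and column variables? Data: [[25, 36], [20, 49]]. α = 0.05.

χ² = 2.059. df = 1, critical = 3.841. Fail to reject H₀. No evidence of dependence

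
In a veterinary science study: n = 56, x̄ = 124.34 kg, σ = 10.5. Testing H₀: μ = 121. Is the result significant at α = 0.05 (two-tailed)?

z = (124.34 - 121)/(10.5/√56) = 2.38. Since |z| > 1.96, significant at α = 0.05.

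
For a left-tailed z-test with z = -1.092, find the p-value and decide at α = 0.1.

p = P(Z < -1.092) = Φ(-1.092) ≈ 0.1374. Since p ≥ 0.1, fail to reject H₀ (not significant) at α = 0.1.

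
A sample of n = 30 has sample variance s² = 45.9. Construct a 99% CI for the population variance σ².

df = 29. χ²_{0.005} = 52.336, χ²_{0.995} = 13.121. CI for σ² = ((n-1)s²/χ²_{α/2}, (n-1)s²/χ²_{1-α/2}) = (29·45.9/52.336, 29·45.9/13.121) = (25.43, 101.45)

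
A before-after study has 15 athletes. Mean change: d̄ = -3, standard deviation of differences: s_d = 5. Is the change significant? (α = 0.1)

t = d̄/(s_d/√n) = -3/(5/√15) = -2.324. df = 14, critical t = ±1.761. Reject H₀.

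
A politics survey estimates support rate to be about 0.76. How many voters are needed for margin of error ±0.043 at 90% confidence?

n = z²p(1-p)/E² = 1.645²×0.76×0.24/0.043² = 266.9 → n = 267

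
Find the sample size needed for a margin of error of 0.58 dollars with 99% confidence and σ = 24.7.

n = (z*σ/E)² = (2.576×24.7/0.58)² = 12034.5 → n = 12035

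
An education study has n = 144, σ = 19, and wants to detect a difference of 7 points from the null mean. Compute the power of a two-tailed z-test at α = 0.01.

SE = σ/√n = 19/√144 = 1.583. Non-centrality λ = d/SE = 7/1.583 = 4.421. Power ≈ Φ(λ - z_{α/2}) = Φ(4.421 - 2.576) = Φ(1.845) = 0.967.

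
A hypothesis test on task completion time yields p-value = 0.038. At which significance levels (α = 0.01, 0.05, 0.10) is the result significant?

p = 0.038. Significant at: α = 0.05, 0.1.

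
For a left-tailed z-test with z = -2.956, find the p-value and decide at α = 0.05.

p = P(Z < -2.956) = Φ(-2.956) ≈ 0.0016. Since p < 0.05, reject H₀ (significant) at α = 0.05.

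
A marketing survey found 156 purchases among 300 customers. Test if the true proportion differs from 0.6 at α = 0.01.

p̂ = 0.52, p₀ = 0.6. z = (p̂ - p₀)/√(p₀(1-p₀)/n) = -2.828. Critical: ±2.576. Reject H₀.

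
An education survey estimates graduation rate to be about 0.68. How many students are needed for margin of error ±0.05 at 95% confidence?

n = z²p(1-p)/E² = 1.96²×0.68×0.32/0.05² = 334.4 → n = 335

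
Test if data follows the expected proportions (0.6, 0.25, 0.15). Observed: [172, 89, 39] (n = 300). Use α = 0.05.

Expected: [180.0, 75.0, 45.0]. χ² = 3.769. df = 2, critical = 5.991. Fail to reject H₀.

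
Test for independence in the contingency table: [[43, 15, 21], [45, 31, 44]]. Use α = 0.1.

χ² = 5.537. df = 2, critical = 4.605. Reject H₀. Variables are dependent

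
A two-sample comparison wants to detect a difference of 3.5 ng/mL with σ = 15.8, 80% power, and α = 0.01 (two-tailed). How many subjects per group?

n per group = 2(z_α/2 + z_β)²σ²/d² = 2×(2.576 + 0.84)²×15.8²/3.5² = 475.6 → n = 476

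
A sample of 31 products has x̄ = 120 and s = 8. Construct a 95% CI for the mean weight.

CI = x̄ ± t*(s/√n) = 120 ± 2.042(8/√31) = (117.07, 122.93)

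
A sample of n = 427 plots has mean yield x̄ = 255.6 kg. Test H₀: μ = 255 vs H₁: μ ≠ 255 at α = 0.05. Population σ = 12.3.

z = (x̄ - μ₀)/(σ/√n) = (255.6 - 255)/(12.3/√427) = 1.008. Critical value: ±1.96. Since |1.008| ≤ 1.96, Fail to reject H₀.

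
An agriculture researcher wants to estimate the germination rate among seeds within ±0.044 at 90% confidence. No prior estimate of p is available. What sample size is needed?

Conservative approach: use p = 0.5 (maximizes p(1-p) = 0.25). n = z²(0.25)/E² = 1.645²×0.25/0.044² = 349.4 → n = 350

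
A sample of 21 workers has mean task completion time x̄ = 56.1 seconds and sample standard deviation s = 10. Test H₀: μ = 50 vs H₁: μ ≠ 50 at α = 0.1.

t = (x̄ - μ₀)/(s/√n) = (56.1 - 50)/(10/√21) = 2.795. df = 20, critical t = ±1.725. Reject H₀.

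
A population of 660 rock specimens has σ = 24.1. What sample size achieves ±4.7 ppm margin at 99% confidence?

Without FPC: n₀ = (2.576×24.1/4.7)² = 174.474. With FPC: n = n₀N/(n₀+N-1) = 138.2 → n = 139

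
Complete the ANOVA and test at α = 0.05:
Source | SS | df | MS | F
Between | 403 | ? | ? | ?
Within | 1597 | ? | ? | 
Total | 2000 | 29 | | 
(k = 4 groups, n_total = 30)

df_between = 3, df_within = 26. MS_between = 134.33, MS_within = 61.42. F = 2.187, F_crit ≈ 2.975. Fail to reject H₀.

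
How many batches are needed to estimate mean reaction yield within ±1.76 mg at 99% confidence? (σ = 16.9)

n = (z*σ/E)² = (2.576×16.9/1.76)² = 611.8 → n = 612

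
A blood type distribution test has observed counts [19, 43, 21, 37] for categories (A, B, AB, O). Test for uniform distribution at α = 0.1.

Expected = 30 each. χ² = Σ(O-E)²/E = 14.0. df = 3, critical value = 6.251. Reject H₀.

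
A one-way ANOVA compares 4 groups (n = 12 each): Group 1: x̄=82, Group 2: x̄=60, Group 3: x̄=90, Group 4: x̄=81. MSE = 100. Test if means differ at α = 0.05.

Grand mean = 78.25. SS_between = 5913.0, MS_between = 1971.0. F = 19.71, F_crit ≈ 2.816. Reject H₀.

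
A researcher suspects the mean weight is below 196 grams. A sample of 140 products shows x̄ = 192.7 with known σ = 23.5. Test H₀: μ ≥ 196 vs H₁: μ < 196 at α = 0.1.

z = -1.662. Critical value: -1.28. Reject H₀.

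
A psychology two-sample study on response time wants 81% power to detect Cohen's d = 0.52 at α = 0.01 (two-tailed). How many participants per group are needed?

z_{α/2} = 2.576, z_β = Φ⁻¹(0.81) = 0.878. For medium effect (d = 0.52): n per group = 2(z_{α/2} + z_β)²/d² = 2(2.576 + 0.878)²/0.52² = 88.2 → 89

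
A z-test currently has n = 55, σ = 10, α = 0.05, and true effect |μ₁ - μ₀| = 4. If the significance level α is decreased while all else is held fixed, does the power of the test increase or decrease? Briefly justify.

Power decreases: a smaller α raises the critical value, so less of the H₁ sampling distribution falls in the rejection region.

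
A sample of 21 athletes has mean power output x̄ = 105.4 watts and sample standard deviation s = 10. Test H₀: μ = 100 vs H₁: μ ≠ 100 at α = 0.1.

t = (x̄ - μ₀)/(s/√n) = (105.4 - 100)/(10/√21) = 2.475. df = 20, critical t = ±1.725. Reject H₀.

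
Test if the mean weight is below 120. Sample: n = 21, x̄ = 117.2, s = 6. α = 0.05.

t = (117.2 - 120)/(6/√21) = -2.139, df = 20. Critical t = -1.725. Reject H₀.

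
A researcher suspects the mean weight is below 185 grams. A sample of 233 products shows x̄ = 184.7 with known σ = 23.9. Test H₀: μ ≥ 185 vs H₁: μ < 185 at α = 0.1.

z = -0.192. Critical value: -1.28. Fail to reject H₀.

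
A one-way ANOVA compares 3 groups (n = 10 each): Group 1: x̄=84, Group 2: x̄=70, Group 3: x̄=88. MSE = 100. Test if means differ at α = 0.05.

Grand mean = 80.67. SS_between = 1786.67, MS_between = 893.33. F = 8.933, F_crit ≈ 3.354. Reject H₀.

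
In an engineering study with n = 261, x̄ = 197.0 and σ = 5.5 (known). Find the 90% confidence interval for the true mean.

CI = x̄ ± z*(σ/√n) = 197.0 ± 1.645(5.5/√261) = 197.0 ± 0.56 = (196.44, 197.56)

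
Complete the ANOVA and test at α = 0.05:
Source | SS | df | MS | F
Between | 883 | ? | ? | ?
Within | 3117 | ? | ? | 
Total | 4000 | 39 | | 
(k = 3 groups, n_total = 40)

df_between = 2, df_within = 37. MS_between = 441.5, MS_within = 84.24. F = 5.241, F_crit ≈ 3.252. Reject H₀.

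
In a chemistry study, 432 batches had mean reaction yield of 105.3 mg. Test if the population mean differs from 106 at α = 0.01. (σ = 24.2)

z = (x̄ - μ₀)/(σ/√n) = (105.3 - 106)/(24.2/√432) = -0.601. Critical value: ±2.576. Since |-0.601| ≤ 2.576, Fail to reject H₀.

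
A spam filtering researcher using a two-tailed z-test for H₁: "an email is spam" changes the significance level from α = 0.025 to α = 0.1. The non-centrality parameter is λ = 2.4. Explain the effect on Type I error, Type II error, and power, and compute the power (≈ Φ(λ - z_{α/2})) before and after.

Increasing α from 0.025 to 0.1:
• Type I error rate increases (α is the Type I rate by definition).
• Critical value moves from z_{α/2} = 2.241 to 1.645, so power = Φ(λ - z_{α/2}) goes from Φ(2.4 - 2.241) = 0.563 to Φ(2.4 - 1.645) = 0.775.
• Type II error rate β = 1 - power therefore decreases (0.437 → 0.225).
Appropriate when false negatives are costly — here, a spam email lands in the inbox.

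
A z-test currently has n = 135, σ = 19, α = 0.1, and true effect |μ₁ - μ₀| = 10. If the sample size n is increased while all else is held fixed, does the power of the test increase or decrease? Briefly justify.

Power increases: a larger n shrinks the standard error σ/√n, moving the sampling distribution under H₁ further from the critical value.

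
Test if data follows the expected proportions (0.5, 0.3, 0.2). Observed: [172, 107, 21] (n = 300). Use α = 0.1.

Expected: [150.0, 90.0, 60.0]. χ² = 31.788. df = 2, critical = 4.605. Reject H₀.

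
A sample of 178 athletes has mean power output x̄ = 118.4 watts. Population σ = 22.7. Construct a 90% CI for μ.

CI = x̄ ± z*(σ/√n) = 118.4 ± 1.645(22.7/√178) = 118.4 ± 2.8 = (115.6, 121.2)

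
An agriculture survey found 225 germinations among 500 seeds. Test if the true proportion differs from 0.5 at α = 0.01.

p̂ = 0.45, p₀ = 0.5. z = (p̂ - p₀)/√(p₀(1-p₀)/n) = -2.236. Critical: ±2.576. Fail to reject H₀.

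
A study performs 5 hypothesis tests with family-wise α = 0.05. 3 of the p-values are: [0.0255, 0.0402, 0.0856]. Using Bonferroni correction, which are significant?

Bonferroni α = 0.05/5 = 0.01. None of the given p-values are significant.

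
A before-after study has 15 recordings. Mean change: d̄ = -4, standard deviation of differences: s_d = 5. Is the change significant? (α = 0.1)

t = d̄/(s_d/√n) = -4/(5/√15) = -3.098. df = 14, critical t = ±1.761. Reject H₀.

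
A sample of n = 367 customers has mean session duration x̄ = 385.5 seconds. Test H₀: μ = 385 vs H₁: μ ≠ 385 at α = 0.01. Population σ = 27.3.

z = (x̄ - μ₀)/(σ/√n) = (385.5 - 385)/(27.3/√367) = 0.351. Critical value: ±2.576. Since |0.351| ≤ 2.576, Fail to reject H₀.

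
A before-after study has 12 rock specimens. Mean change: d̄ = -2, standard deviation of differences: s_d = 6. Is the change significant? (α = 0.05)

t = d̄/(s_d/√n) = -2/(6/√12) = -1.155. df = 11, critical t = ±2.201. Fail to reject H₀.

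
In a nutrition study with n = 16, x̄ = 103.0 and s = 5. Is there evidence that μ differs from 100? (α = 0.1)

t = (x̄ - μ₀)/(s/√n) = (103.0 - 100)/(5/√16) = 2.4. df = 15, critical t = ±1.753. Reject H₀.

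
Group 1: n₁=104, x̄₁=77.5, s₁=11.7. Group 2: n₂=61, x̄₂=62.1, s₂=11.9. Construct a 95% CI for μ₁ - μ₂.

Difference = 15.4. SE = √(11.7²/104 + 11.9²/61) = 1.907. CI = (11.66, 19.14)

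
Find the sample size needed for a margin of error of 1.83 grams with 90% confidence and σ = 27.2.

n = (z*σ/E)² = (1.645×27.2/1.83)² = 597.8 → n = 598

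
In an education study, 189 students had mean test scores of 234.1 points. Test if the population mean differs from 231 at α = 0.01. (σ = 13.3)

z = (x̄ - μ₀)/(σ/√n) = (234.1 - 231)/(13.3/√189) = 3.204. Critical value: ±2.576. Since |3.204| > 2.576, Reject H₀.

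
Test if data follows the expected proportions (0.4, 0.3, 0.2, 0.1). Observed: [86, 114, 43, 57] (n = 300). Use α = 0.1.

Expected: [120.0, 90.0, 60.0, 30.0]. χ² = 45.15. df = 3, critical = 6.251. Reject H₀.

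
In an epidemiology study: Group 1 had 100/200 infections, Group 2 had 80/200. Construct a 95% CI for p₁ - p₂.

p̂₁ = 0.5, p̂₂ = 0.4. Difference = 0.1. CI = (0.003, 0.197)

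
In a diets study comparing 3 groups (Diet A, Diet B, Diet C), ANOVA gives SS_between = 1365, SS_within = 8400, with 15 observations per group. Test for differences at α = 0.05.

df_between = 2, df_within = 42. F = MS_between/MS_within = 682.5/200.0 = 3.413. F_crit ≈ 3.22. Reject H₀. At least one mean differs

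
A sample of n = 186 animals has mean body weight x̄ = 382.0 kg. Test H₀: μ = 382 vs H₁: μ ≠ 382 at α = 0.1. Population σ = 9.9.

z = (x̄ - μ₀)/(σ/√n) = (382.0 - 382)/(9.9/√186) = 0.0. Critical value: ±1.645. Since |0.0| ≤ 1.645, Fail to reject H₀.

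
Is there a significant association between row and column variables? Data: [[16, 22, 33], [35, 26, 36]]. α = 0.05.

χ² = 3.605. df = 2, critical = 5.991. Fail to reject H₀. No evidence of dependence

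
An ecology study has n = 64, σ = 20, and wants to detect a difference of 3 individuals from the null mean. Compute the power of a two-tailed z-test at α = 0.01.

SE = σ/√n = 20/√64 = 2.5. Non-centrality λ = d/SE = 3/2.5 = 1.2. Power ≈ Φ(λ - z_{α/2}) = Φ(1.2 - 2.576) = Φ(-1.376) = 0.084.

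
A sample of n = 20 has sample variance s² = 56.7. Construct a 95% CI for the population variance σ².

df = 19. χ²_{0.025} = 32.852, χ²_{0.975} = 8.907. CI for σ² = ((n-1)s²/χ²_{α/2}, (n-1)s²/χ²_{1-α/2}) = (19·56.7/32.852, 19·56.7/8.907) = (32.79, 120.95)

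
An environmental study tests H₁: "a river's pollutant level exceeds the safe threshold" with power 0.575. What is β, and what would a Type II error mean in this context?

β = 1 - power = 1 - 0.575 = 0.425. A Type II error is failing to reject H₀ when H₀ is false (false negative) — here, failing to conclude that a river's pollutant level exceeds the safe threshold when in fact it is true. Consequence: allowing unsafe pollution to continue.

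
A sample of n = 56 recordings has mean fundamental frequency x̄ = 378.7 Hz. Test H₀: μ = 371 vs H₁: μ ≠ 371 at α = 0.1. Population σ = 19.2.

z = (x̄ - μ₀)/(σ/√n) = (378.7 - 371)/(19.2/√56) = 3.001. Critical value: ±1.645. Since |3.001| > 1.645, Reject H₀.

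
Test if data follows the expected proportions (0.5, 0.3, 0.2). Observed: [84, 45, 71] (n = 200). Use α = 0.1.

Expected: [100.0, 60.0, 40.0]. χ² = 30.335. df = 2, critical = 4.605. Reject H₀.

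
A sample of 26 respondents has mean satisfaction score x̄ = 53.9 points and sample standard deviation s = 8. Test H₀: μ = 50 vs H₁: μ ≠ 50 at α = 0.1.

t = (x̄ - μ₀)/(s/√n) = (53.9 - 50)/(8/√26) = 2.486. df = 25, critical t = ±1.708. Reject H₀.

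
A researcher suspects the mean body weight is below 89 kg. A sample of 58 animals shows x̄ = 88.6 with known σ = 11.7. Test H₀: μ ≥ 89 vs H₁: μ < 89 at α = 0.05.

z = -0.26. Critical value: -1.645. Fail to reject H₀.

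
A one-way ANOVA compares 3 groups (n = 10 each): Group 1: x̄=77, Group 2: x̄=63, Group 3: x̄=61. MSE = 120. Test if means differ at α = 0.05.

Grand mean = 67.0. SS_between = 1520.0, MS_between = 760.0. F = 6.333, F_crit ≈ 3.354. Reject H₀.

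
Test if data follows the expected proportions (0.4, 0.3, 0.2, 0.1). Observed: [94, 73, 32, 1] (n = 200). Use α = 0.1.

Expected: [80.0, 60.0, 40.0, 20.0]. χ² = 24.917. df = 3, critical = 6.251. Reject H₀.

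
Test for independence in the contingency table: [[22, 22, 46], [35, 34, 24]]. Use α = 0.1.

χ² = 12.405. df = 2, critical = 4.605. Reject H₀. Variables are dependent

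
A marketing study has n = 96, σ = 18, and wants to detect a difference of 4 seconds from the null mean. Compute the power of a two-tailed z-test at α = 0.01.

SE = σ/√n = 18/√96 = 1.837. Non-centrality λ = d/SE = 4/1.837 = 2.177. Power ≈ Φ(λ - z_{α/2}) = Φ(2.177 - 2.576) = Φ(-0.399) = 0.345.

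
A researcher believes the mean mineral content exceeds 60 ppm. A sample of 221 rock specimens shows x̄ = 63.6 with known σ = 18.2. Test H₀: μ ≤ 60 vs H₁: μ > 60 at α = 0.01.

z = 2.941. Critical value: 2.33. Reject H₀.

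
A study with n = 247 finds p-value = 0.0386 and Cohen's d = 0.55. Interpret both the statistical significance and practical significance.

Statistically significant (p = 0.0386 < 0.05). Cohen's d = 0.55 indicates a medium effect size. Both statistical and practical significance should be considered.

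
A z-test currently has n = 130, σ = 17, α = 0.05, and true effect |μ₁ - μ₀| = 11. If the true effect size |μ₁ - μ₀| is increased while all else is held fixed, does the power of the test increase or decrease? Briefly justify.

Power increases: a larger true effect increases the non-centrality λ = |μ₁ - μ₀|/(σ/√n).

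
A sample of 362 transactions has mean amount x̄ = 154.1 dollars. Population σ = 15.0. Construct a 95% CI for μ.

CI = x̄ ± z*(σ/√n) = 154.1 ± 1.96(15.0/√362) = 154.1 ± 1.55 = (152.55, 155.65)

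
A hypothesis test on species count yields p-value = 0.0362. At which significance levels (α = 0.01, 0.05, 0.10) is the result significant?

p = 0.0362. Significant at: α = 0.05, 0.1.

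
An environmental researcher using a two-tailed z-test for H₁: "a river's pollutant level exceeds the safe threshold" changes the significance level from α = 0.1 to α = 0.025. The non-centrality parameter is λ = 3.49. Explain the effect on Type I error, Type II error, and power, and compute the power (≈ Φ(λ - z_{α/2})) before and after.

Decreasing α from 0.1 to 0.025:
• Type I error rate decreases (α is the Type I rate by definition).
• Critical value moves from z_{α/2} = 1.645 to 2.241, so power = Φ(λ - z_{α/2}) goes from Φ(3.49 - 1.645) = 0.967 to Φ(3.49 - 2.241) = 0.894.
• Type II error rate β = 1 - power therefore increases (0.033 → 0.106).
Appropriate when false positives are costly — here, shutting down a compliant factory unnecessarily.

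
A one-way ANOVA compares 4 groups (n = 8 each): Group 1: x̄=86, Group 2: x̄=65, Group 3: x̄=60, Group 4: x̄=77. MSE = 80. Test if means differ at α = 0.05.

Grand mean = 72.0. SS_between = 3312.0, MS_between = 1104.0. F = 13.8, F_crit ≈ 2.947. Reject H₀.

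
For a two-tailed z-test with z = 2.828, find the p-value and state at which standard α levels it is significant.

p = 2·P(Z > |2.828|) = 2·(1 - Φ(2.828)) ≈ 0.0047. Significant at α = 0.1; Significant at α = 0.05; Significant at α = 0.01.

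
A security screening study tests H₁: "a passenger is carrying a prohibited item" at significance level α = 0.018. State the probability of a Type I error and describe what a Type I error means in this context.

P(Type I error) = α = 0.018. A Type I error is rejecting H₀ when H₀ is actually true (false positive) — here, concluding that a passenger is carrying a prohibited item when in fact this is not the case. Consequence: detaining an innocent passenger — delay and inconvenience.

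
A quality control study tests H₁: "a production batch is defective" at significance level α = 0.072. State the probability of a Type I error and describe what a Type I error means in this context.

P(Type I error) = α = 0.072. A Type I error is rejecting H₀ when H₀ is actually true (false positive) — here, concluding that a production batch is defective when in fact this is not the case. Consequence: scrapping a good batch — wasted material and cost for no reason.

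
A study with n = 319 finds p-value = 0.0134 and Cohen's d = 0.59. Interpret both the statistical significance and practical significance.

Statistically significant (p = 0.0134 < 0.05). Cohen's d = 0.59 indicates a medium effect size. Both statistical and practical significance should be considered.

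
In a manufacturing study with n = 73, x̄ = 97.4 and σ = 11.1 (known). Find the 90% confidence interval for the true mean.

CI = x̄ ± z*(σ/√n) = 97.4 ± 1.645(11.1/√73) = 97.4 ± 2.14 = (95.26, 99.54)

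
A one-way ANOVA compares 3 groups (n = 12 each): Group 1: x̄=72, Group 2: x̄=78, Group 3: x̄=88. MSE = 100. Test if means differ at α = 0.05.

Grand mean = 79.33. SS_between = 1568.0, MS_between = 784.0. F = 7.84, F_crit ≈ 3.285. Reject H₀.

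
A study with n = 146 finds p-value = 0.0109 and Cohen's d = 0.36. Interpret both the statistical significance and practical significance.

Statistically significant (p = 0.0109 < 0.05). Cohen's d = 0.36 indicates a small effect size. Both statistical and practical significance should be considered.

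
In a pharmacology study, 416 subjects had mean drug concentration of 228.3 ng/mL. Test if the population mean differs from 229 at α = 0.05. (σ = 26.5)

z = (x̄ - μ₀)/(σ/√n) = (228.3 - 229)/(26.5/√416) = -0.539. Critical value: ±1.96. Since |-0.539| ≤ 1.96, Fail to reject H₀.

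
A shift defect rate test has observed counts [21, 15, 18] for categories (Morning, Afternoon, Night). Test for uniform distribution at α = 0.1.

Expected = 18 each. χ² = Σ(O-E)²/E = 1.0. df = 2, critical value = 4.605. Fail to reject H₀.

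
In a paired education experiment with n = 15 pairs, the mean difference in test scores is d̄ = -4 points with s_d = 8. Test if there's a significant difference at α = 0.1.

t = d̄/(s_d/√n) = -4/(8/√15) = -1.936. df = 14, critical t = ±1.761. Reject H₀.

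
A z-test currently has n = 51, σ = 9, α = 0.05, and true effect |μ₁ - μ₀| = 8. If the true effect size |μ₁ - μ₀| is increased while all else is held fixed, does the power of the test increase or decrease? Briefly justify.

Power increases: a larger true effect increases the non-centrality λ = |μ₁ - μ₀|/(σ/√n).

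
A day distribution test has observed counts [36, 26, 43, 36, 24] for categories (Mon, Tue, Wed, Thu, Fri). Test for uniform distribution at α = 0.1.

Expected = 33 each. χ² = Σ(O-E)²/E = 7.515. df = 4, critical value = 7.779. Fail to reject H₀.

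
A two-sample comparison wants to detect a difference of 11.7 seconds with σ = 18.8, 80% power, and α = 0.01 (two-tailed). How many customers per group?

n per group = 2(z_α/2 + z_β)²σ²/d² = 2×(2.576 + 0.84)²×18.8²/11.7² = 60.3 → n = 61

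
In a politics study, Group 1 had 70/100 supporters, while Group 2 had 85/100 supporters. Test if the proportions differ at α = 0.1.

p̂₁ = 0.7, p̂₂ = 0.85, pooled p̂ = 0.775. z = -2.54. Critical: ±1.645. Reject H₀.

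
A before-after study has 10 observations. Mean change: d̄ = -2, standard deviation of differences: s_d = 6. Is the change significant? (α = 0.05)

t = d̄/(s_d/√n) = -2/(6/√10) = -1.054. df = 9, critical t = ±2.262. Fail to reject H₀.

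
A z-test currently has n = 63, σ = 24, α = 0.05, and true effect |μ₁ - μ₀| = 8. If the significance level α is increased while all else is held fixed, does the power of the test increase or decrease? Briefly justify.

Power increases: a larger α lowers the critical value, so more of the H₁ sampling distribution falls in the rejection region.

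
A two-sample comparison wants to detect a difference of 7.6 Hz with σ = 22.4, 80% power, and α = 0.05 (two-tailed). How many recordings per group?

n per group = 2(z_α/2 + z_β)²σ²/d² = 2×(1.96 + 0.84)²×22.4²/7.6² = 136.2 → n = 137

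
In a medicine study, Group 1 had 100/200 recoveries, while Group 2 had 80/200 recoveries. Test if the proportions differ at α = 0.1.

p̂₁ = 0.5, p̂₂ = 0.4, pooled p̂ = 0.45. z = 2.01. Critical: ±1.645. Reject H₀.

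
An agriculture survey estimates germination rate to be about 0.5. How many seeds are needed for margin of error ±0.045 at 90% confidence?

n = z²p(1-p)/E² = 1.645²×0.5×0.5/0.045² = 334.1 → n = 335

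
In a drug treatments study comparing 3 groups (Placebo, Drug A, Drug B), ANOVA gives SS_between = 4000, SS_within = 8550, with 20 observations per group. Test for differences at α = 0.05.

df_between = 2, df_within = 57. F = MS_between/MS_within = 2000.0/150.0 = 13.333. F_crit ≈ 3.159. Reject H₀. At least one mean differs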